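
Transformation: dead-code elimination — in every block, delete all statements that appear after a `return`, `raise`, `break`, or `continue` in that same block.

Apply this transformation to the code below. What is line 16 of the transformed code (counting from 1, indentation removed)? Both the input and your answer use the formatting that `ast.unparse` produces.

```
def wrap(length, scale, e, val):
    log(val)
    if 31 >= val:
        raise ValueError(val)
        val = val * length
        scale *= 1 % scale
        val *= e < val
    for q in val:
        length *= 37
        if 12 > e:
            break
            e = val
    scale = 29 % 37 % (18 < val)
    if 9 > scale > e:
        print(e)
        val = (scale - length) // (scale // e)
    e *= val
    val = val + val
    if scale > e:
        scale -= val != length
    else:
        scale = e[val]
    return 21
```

scale -= val != length

Transformed code:
def wrap(length, scale, e, val):
    log(val)
    if 31 >= val:
        raise ValueError(val)
    for q in val:
        length *= 37
        if 12 > e:
            break
    scale = 29 % 37 % (18 < val)
    if 9 > scale > e:
        print(e)
        val = (scale - length) // (scale // e)
    e *= val
    val = val + val
    if scale > e:
        scale -= val != length
    else:
        scale = e[val]
    return 21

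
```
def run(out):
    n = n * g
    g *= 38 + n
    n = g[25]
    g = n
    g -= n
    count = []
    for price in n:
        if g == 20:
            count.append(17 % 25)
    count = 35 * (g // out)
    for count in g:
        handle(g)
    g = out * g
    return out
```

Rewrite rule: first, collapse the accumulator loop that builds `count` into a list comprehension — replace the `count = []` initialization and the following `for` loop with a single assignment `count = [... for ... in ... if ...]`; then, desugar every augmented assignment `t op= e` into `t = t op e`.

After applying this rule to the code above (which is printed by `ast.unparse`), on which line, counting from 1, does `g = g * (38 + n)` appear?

Transformed code:
def run(out):
    n = n * g
    g = g * (38 + n)
    n = g[25]
    g = n
    g = g - n
    count = [17 % 25 for price in n if g == 20]
    count = 35 * (g // out)
    for count in g:
        handle(g)
    g = out * g
    return out

3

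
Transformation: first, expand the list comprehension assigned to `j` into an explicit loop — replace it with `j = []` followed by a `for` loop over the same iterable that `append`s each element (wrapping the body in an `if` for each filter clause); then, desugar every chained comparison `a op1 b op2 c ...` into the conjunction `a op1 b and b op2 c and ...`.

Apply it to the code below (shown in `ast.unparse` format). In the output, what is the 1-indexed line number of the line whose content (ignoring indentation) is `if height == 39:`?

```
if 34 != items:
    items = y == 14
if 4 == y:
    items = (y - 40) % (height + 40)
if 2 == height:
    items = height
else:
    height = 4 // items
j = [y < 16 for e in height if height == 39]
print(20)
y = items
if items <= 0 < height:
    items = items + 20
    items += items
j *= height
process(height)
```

Transformed code:
if 34 != items:
    items = y == 14
if 4 == y:
    items = (y - 40) % (height + 40)
if 2 == height:
    items = height
else:
    height = 4 // items
j = []
for e in height:
    if height == 39:
        j.append(y < 16)
print(20)
y = items
if items <= 0 and 0 < height:
    items = items + 20
    items += items
j *= height
process(height)

11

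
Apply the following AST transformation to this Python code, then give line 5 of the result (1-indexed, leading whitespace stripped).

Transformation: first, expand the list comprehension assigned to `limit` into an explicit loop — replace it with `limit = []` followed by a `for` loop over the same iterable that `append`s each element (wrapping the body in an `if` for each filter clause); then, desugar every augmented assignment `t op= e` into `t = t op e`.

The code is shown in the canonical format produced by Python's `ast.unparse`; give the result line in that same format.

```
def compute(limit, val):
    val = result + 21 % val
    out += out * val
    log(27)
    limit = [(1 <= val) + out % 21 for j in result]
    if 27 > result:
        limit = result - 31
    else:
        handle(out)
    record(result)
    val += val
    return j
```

Transformed code:
def compute(limit, val):
    val = result + 21 % val
    out = out + out * val
    log(27)
    limit = []
    for j in result:
        limit.append((1 <= val) + out % 21)
    if 27 > result:
        limit = result - 31
    else:
        handle(out)
    record(result)
    val = val + val
    return j

limit = []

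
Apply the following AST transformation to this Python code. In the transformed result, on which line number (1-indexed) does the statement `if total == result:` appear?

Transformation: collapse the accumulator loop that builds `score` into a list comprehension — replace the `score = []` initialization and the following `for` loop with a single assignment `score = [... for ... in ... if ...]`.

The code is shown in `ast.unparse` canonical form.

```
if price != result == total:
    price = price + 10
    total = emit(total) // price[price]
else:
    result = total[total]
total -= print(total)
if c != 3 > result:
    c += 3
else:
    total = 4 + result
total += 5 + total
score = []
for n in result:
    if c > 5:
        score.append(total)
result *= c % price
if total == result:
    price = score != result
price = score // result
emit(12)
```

Transformed code:
if price != result == total:
    price = price + 10
    total = emit(total) // price[price]
else:
    result = total[total]
total -= print(total)
if c != 3 > result:
    c += 3
else:
    total = 4 + result
total += 5 + total
score = [total for n in result if c > 5]
result *= c % price
if total == result:
    price = score != result
price = score // result
emit(12)

14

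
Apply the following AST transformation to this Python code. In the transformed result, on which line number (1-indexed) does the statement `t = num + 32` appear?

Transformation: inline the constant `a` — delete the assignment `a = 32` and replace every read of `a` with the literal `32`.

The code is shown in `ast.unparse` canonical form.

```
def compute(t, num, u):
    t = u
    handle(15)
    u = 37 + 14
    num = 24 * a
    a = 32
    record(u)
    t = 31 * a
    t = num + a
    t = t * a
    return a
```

8

Transformed code:
def compute(t, num, u):
    t = u
    handle(15)
    u = 37 + 14
    num = 24 * 32
    record(u)
    t = 31 * 32
    t = num + 32
    t = t * 32
    return 32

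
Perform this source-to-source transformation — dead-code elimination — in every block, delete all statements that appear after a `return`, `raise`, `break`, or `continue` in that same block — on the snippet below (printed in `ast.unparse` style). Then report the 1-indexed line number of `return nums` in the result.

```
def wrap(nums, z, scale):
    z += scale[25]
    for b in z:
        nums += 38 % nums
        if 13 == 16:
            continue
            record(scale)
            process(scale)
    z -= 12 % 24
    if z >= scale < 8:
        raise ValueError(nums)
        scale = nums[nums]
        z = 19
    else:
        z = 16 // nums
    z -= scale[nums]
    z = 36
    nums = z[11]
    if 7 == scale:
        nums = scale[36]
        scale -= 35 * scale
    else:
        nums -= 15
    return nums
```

Transformed code:
def wrap(nums, z, scale):
    z += scale[25]
    for b in z:
        nums += 38 % nums
        if 13 == 16:
            continue
    z -= 12 % 24
    if z >= scale < 8:
        raise ValueError(nums)
    else:
        z = 16 // nums
    z -= scale[nums]
    z = 36
    nums = z[11]
    if 7 == scale:
        nums = scale[36]
        scale -= 35 * scale
    else:
        nums -= 15
    return nums

20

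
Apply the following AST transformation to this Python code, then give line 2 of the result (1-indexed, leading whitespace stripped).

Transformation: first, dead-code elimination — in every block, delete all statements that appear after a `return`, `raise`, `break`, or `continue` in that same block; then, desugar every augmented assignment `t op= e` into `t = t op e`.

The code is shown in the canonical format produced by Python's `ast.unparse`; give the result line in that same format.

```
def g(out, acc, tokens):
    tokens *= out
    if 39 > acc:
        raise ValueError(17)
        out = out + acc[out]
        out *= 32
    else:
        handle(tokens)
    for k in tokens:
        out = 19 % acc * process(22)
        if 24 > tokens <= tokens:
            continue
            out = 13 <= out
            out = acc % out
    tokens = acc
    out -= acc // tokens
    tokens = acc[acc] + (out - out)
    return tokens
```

tokens = tokens * out

Transformed code:
def g(out, acc, tokens):
    tokens = tokens * out
    if 39 > acc:
        raise ValueError(17)
    else:
        handle(tokens)
    for k in tokens:
        out = 19 % acc * process(22)
        if 24 > tokens <= tokens:
            continue
    tokens = acc
    out = out - acc // tokens
    tokens = acc[acc] + (out - out)
    return tokens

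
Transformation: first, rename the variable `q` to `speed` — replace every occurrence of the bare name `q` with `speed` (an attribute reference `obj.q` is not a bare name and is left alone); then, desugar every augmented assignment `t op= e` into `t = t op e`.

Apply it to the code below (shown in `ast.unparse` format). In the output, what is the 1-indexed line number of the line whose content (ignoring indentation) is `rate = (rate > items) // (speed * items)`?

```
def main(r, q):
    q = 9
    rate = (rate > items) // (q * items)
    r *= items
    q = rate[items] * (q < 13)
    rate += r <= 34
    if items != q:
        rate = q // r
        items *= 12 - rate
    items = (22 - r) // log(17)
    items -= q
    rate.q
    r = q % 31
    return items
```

3

Transformed code:
def main(r, speed):
    speed = 9
    rate = (rate > items) // (speed * items)
    r = r * items
    speed = rate[items] * (speed < 13)
    rate = rate + (r <= 34)
    if items != speed:
        rate = speed // r
        items = items * (12 - rate)
    items = (22 - r) // log(17)
    items = items - speed
    rate.q
    r = speed % 31
    return items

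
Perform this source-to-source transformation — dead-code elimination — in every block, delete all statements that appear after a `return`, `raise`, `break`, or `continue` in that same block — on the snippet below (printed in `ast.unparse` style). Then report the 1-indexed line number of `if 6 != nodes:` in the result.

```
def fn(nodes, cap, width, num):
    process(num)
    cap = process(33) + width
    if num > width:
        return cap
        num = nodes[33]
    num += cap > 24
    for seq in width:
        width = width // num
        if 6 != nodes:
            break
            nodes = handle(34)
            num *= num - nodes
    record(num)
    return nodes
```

9

Transformed code:
def fn(nodes, cap, width, num):
    process(num)
    cap = process(33) + width
    if num > width:
        return cap
    num += cap > 24
    for seq in width:
        width = width // num
        if 6 != nodes:
            break
    record(num)
    return nodes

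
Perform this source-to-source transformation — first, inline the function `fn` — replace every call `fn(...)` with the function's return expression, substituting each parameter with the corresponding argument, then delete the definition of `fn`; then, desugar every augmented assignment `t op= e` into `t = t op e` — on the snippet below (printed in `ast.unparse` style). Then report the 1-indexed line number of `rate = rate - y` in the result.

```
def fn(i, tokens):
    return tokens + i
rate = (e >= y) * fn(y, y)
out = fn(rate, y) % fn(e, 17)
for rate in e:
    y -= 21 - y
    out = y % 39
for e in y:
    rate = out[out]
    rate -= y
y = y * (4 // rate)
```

8

Transformed code:
rate = (e >= y) * (y + y)
out = (y + rate) % (17 + e)
for rate in e:
    y = y - (21 - y)
    out = y % 39
for e in y:
    rate = out[out]
    rate = rate - y
y = y * (4 // rate)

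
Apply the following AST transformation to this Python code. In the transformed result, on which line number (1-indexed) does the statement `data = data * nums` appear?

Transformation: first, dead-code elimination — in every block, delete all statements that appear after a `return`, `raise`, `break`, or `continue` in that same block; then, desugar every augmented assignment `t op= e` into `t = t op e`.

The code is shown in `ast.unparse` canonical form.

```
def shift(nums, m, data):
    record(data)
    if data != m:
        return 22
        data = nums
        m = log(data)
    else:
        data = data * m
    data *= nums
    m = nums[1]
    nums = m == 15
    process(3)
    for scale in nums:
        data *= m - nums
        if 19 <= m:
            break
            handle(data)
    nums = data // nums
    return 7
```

Transformed code:
def shift(nums, m, data):
    record(data)
    if data != m:
        return 22
    else:
        data = data * m
    data = data * nums
    m = nums[1]
    nums = m == 15
    process(3)
    for scale in nums:
        data = data * (m - nums)
        if 19 <= m:
            break
    nums = data // nums
    return 7

7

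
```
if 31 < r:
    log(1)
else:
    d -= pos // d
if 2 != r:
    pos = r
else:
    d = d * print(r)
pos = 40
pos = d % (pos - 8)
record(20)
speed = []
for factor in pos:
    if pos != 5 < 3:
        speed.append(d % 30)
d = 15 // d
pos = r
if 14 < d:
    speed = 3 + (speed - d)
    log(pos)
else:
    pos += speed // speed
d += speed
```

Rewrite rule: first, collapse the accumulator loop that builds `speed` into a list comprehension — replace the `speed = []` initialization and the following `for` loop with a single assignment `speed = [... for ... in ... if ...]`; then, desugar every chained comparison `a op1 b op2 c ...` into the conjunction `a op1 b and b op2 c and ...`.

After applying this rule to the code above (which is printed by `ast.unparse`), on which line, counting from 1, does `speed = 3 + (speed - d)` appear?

16

Transformed code:
if 31 < r:
    log(1)
else:
    d -= pos // d
if 2 != r:
    pos = r
else:
    d = d * print(r)
pos = 40
pos = d % (pos - 8)
record(20)
speed = [d % 30 for factor in pos if pos != 5 and 5 < 3]
d = 15 // d
pos = r
if 14 < d:
    speed = 3 + (speed - d)
    log(pos)
else:
    pos += speed // speed
d += speed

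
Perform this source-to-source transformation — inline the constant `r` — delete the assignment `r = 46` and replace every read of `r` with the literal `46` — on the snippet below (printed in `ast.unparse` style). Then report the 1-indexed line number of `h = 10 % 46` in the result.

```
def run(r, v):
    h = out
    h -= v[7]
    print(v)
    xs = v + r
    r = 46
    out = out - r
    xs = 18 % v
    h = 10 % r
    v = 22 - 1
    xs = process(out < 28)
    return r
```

Transformed code:
def run(r, v):
    h = out
    h -= v[7]
    print(v)
    xs = v + 46
    out = out - 46
    xs = 18 % v
    h = 10 % 46
    v = 22 - 1
    xs = process(out < 28)
    return 46

8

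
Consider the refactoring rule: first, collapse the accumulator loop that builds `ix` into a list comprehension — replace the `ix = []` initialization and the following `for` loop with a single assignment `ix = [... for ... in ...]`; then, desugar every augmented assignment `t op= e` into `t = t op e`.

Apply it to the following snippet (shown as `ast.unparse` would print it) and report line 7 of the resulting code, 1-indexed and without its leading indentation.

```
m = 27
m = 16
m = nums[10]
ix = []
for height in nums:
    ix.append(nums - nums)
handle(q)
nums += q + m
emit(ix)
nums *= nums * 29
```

emit(ix)

Transformed code:
m = 27
m = 16
m = nums[10]
ix = [nums - nums for height in nums]
handle(q)
nums = nums + (q + m)
emit(ix)
nums = nums * (nums * 29)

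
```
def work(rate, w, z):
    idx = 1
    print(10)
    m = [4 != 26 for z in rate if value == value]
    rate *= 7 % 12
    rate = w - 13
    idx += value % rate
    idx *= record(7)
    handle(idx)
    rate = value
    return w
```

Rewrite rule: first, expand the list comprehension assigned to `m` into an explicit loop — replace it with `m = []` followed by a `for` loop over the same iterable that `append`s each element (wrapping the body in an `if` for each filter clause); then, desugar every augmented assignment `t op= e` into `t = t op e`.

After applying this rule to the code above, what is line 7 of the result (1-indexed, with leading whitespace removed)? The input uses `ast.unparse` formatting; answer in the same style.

m.append(4 != 26)

Transformed code:
def work(rate, w, z):
    idx = 1
    print(10)
    m = []
    for z in rate:
        if value == value:
            m.append(4 != 26)
    rate = rate * (7 % 12)
    rate = w - 13
    idx = idx + value % rate
    idx = idx * record(7)
    handle(idx)
    rate = value
    return w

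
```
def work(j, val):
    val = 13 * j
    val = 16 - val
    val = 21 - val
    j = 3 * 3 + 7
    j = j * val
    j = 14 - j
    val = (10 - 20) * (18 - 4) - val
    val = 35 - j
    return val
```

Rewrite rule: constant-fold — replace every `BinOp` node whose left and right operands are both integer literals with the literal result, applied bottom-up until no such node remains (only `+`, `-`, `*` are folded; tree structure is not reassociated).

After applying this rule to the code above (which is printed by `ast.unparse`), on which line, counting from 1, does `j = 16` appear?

Transformed code:
def work(j, val):
    val = 13 * j
    val = 16 - val
    val = 21 - val
    j = 16
    j = j * val
    j = 14 - j
    val = -140 - val
    val = 35 - j
    return val

5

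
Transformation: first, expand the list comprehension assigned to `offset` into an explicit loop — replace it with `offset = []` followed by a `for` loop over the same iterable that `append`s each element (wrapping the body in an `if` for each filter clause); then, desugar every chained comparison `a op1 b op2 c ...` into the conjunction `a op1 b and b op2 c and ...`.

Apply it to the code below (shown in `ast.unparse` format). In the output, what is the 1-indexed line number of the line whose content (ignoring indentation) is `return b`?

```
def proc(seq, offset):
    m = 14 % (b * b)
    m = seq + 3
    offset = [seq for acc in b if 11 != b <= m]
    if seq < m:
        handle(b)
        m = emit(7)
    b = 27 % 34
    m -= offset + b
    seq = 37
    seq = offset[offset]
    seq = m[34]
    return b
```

Transformed code:
def proc(seq, offset):
    m = 14 % (b * b)
    m = seq + 3
    offset = []
    for acc in b:
        if 11 != b and b <= m:
            offset.append(seq)
    if seq < m:
        handle(b)
        m = emit(7)
    b = 27 % 34
    m -= offset + b
    seq = 37
    seq = offset[offset]
    seq = m[34]
    return b

16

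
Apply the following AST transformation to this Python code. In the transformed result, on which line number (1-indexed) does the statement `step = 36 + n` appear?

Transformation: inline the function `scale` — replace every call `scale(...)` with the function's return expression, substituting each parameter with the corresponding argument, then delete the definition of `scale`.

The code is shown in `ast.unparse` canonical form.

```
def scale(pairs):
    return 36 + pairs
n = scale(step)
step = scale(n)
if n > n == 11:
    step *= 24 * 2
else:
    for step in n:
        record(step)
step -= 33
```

Transformed code:
n = 36 + step
step = 36 + n
if n > n == 11:
    step *= 24 * 2
else:
    for step in n:
        record(step)
step -= 33

2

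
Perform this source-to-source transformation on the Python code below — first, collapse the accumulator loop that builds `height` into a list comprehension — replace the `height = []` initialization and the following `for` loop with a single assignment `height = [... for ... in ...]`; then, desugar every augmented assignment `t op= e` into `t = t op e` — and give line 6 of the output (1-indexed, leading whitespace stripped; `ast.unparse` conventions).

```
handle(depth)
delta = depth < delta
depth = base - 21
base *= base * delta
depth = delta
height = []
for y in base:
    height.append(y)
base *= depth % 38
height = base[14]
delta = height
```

Transformed code:
handle(depth)
delta = depth < delta
depth = base - 21
base = base * (base * delta)
depth = delta
height = [y for y in base]
base = base * (depth % 38)
height = base[14]
delta = height

height = [y for y in base]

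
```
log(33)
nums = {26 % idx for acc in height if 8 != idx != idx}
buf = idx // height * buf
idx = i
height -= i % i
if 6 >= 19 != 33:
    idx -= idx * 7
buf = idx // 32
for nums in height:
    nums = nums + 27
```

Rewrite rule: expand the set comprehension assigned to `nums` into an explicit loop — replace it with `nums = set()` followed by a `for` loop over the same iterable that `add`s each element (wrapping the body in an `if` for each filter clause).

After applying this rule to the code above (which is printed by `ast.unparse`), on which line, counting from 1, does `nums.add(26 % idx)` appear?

5

Transformed code:
log(33)
nums = set()
for acc in height:
    if 8 != idx != idx:
        nums.add(26 % idx)
buf = idx // height * buf
idx = i
height -= i % i
if 6 >= 19 != 33:
    idx -= idx * 7
buf = idx // 32
for nums in height:
    nums = nums + 27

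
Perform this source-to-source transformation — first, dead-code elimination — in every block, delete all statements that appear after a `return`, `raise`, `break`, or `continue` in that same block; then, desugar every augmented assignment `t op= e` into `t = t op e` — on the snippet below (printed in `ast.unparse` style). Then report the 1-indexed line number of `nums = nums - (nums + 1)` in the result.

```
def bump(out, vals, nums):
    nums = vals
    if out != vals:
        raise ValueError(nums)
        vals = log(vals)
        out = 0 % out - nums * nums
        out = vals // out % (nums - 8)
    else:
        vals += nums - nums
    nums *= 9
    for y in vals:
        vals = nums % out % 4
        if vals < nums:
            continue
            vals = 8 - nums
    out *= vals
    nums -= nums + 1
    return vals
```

13

Transformed code:
def bump(out, vals, nums):
    nums = vals
    if out != vals:
        raise ValueError(nums)
    else:
        vals = vals + (nums - nums)
    nums = nums * 9
    for y in vals:
        vals = nums % out % 4
        if vals < nums:
            continue
    out = out * vals
    nums = nums - (nums + 1)
    return vals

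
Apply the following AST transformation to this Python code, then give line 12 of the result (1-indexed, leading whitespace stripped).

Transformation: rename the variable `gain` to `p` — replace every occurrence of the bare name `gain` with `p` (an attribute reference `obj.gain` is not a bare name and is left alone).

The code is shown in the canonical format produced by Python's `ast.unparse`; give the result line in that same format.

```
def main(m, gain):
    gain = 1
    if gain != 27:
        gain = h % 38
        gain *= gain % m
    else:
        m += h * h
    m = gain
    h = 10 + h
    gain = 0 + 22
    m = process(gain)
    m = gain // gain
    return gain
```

m = p // p

Transformed code:
def main(m, p):
    p = 1
    if p != 27:
        p = h % 38
        p *= p % m
    else:
        m += h * h
    m = p
    h = 10 + h
    p = 0 + 22
    m = process(p)
    m = p // p
    return p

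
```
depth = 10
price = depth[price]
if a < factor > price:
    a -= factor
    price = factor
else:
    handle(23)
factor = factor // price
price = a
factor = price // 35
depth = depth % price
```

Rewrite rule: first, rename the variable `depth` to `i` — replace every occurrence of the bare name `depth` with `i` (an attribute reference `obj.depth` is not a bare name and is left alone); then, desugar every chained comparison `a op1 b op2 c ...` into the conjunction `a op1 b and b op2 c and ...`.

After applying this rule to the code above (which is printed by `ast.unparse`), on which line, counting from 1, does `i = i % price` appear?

Transformed code:
i = 10
price = i[price]
if a < factor and factor > price:
    a -= factor
    price = factor
else:
    handle(23)
factor = factor // price
price = a
factor = price // 35
i = i % price

11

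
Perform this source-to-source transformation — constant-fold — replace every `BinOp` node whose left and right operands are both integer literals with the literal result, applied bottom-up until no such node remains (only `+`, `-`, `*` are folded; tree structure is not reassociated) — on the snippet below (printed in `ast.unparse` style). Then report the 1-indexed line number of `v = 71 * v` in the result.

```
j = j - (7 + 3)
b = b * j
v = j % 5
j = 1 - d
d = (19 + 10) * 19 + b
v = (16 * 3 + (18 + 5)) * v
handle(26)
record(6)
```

Transformed code:
j = j - 10
b = b * j
v = j % 5
j = 1 - d
d = 551 + b
v = 71 * v
handle(26)
record(6)

6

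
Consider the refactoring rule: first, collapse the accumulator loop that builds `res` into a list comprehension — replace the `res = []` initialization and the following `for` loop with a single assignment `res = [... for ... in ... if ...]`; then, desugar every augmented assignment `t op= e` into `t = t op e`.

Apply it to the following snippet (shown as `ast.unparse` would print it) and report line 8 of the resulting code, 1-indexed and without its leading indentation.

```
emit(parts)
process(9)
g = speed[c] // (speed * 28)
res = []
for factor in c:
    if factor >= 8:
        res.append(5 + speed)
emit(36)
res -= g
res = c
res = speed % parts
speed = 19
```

Transformed code:
emit(parts)
process(9)
g = speed[c] // (speed * 28)
res = [5 + speed for factor in c if factor >= 8]
emit(36)
res = res - g
res = c
res = speed % parts
speed = 19

res = speed % parts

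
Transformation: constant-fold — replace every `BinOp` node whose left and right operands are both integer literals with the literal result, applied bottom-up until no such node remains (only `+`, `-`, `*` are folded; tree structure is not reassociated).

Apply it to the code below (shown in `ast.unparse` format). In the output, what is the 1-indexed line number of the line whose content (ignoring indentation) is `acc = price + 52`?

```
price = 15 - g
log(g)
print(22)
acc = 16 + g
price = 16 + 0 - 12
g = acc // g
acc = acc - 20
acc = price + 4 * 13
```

8

Transformed code:
price = 15 - g
log(g)
print(22)
acc = 16 + g
price = 4
g = acc // g
acc = acc - 20
acc = price + 52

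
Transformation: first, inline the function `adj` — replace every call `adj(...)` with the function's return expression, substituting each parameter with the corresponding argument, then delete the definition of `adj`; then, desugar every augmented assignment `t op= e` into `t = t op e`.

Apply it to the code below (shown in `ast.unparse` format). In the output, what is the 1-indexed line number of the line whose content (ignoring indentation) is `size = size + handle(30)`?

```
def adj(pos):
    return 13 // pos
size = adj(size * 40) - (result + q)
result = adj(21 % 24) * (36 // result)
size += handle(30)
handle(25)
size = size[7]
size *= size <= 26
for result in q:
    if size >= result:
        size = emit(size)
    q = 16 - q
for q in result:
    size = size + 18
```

3

Transformed code:
size = 13 // (size * 40) - (result + q)
result = 13 // (21 % 24) * (36 // result)
size = size + handle(30)
handle(25)
size = size[7]
size = size * (size <= 26)
for result in q:
    if size >= result:
        size = emit(size)
    q = 16 - q
for q in result:
    size = size + 18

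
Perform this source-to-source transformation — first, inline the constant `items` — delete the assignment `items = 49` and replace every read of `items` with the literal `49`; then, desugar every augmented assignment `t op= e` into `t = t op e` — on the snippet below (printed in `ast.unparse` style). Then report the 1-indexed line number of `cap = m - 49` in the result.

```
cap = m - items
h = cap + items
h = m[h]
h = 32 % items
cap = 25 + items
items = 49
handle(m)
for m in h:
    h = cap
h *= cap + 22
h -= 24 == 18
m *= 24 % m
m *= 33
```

1

Transformed code:
cap = m - 49
h = cap + 49
h = m[h]
h = 32 % 49
cap = 25 + 49
handle(m)
for m in h:
    h = cap
h = h * (cap + 22)
h = h - (24 == 18)
m = m * (24 % m)
m = m * 33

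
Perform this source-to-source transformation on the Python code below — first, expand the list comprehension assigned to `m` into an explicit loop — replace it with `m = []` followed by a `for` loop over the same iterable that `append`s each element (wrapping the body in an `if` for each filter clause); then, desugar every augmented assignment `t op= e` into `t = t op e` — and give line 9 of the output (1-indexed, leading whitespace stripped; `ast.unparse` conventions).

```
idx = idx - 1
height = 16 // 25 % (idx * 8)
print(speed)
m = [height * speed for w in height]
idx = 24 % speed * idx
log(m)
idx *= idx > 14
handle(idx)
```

Transformed code:
idx = idx - 1
height = 16 // 25 % (idx * 8)
print(speed)
m = []
for w in height:
    m.append(height * speed)
idx = 24 % speed * idx
log(m)
idx = idx * (idx > 14)
handle(idx)

idx = idx * (idx > 14)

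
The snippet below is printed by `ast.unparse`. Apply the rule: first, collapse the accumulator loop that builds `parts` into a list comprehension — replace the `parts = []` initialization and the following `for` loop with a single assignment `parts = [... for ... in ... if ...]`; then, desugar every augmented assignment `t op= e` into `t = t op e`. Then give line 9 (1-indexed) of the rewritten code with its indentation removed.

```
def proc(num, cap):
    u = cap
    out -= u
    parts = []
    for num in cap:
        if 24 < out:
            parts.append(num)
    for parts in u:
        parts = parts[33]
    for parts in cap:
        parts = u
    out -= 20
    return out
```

Transformed code:
def proc(num, cap):
    u = cap
    out = out - u
    parts = [num for num in cap if 24 < out]
    for parts in u:
        parts = parts[33]
    for parts in cap:
        parts = u
    out = out - 20
    return out

out = out - 20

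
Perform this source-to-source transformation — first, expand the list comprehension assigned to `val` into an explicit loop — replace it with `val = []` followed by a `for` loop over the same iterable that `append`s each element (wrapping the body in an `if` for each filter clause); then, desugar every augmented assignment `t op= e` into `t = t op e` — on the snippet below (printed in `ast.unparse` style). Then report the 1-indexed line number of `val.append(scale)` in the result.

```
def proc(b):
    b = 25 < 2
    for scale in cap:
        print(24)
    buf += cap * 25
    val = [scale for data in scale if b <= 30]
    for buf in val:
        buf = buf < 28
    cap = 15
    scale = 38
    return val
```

Transformed code:
def proc(b):
    b = 25 < 2
    for scale in cap:
        print(24)
    buf = buf + cap * 25
    val = []
    for data in scale:
        if b <= 30:
            val.append(scale)
    for buf in val:
        buf = buf < 28
    cap = 15
    scale = 38
    return val

9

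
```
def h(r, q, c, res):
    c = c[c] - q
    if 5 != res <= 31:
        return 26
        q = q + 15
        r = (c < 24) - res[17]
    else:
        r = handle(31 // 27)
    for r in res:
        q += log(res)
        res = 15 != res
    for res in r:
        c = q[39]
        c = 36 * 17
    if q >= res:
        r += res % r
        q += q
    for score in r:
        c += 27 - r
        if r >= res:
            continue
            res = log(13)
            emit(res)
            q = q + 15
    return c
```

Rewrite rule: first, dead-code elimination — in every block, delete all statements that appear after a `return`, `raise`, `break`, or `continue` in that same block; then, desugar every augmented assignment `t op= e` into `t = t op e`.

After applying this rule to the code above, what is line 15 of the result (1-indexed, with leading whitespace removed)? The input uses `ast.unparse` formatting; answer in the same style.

Transformed code:
def h(r, q, c, res):
    c = c[c] - q
    if 5 != res <= 31:
        return 26
    else:
        r = handle(31 // 27)
    for r in res:
        q = q + log(res)
        res = 15 != res
    for res in r:
        c = q[39]
        c = 36 * 17
    if q >= res:
        r = r + res % r
        q = q + q
    for score in r:
        c = c + (27 - r)
        if r >= res:
            continue
    return c

q = q + q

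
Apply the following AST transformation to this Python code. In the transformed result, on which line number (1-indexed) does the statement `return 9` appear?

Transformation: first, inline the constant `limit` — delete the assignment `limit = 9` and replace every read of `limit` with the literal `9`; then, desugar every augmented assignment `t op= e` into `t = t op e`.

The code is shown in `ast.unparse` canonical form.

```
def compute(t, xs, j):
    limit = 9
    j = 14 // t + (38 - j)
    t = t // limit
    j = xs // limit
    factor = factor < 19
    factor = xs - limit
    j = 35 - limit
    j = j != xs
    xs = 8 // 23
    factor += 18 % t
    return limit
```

Transformed code:
def compute(t, xs, j):
    j = 14 // t + (38 - j)
    t = t // 9
    j = xs // 9
    factor = factor < 19
    factor = xs - 9
    j = 35 - 9
    j = j != xs
    xs = 8 // 23
    factor = factor + 18 % t
    return 9

11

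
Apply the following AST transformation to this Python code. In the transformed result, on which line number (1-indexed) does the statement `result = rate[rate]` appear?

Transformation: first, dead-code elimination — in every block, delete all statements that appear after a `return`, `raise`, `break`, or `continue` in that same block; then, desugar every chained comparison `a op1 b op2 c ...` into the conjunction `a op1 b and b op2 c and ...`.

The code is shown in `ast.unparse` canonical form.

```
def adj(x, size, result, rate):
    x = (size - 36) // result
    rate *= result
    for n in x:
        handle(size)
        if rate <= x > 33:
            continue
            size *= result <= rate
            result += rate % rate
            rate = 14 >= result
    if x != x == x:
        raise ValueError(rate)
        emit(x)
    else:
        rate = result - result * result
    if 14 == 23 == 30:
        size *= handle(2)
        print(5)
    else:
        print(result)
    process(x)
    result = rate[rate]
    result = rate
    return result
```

Transformed code:
def adj(x, size, result, rate):
    x = (size - 36) // result
    rate *= result
    for n in x:
        handle(size)
        if rate <= x and x > 33:
            continue
    if x != x and x == x:
        raise ValueError(rate)
    else:
        rate = result - result * result
    if 14 == 23 and 23 == 30:
        size *= handle(2)
        print(5)
    else:
        print(result)
    process(x)
    result = rate[rate]
    result = rate
    return result

18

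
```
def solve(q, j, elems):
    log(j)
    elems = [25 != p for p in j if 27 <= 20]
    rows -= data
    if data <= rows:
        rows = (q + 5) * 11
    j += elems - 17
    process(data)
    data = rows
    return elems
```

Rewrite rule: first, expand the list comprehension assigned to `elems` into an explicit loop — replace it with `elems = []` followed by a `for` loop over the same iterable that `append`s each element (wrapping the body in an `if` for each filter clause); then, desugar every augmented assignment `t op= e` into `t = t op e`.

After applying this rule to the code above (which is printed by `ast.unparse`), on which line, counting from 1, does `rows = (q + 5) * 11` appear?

Transformed code:
def solve(q, j, elems):
    log(j)
    elems = []
    for p in j:
        if 27 <= 20:
            elems.append(25 != p)
    rows = rows - data
    if data <= rows:
        rows = (q + 5) * 11
    j = j + (elems - 17)
    process(data)
    data = rows
    return elems

9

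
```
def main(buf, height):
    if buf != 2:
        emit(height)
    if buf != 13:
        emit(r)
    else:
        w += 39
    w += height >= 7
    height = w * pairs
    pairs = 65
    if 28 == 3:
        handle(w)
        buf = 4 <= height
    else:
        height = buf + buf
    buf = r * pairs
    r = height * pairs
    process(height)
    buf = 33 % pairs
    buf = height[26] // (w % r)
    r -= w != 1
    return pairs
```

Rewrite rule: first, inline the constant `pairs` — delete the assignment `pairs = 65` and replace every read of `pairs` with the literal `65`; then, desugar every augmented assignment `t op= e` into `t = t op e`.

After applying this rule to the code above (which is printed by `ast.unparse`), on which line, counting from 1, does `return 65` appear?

21

Transformed code:
def main(buf, height):
    if buf != 2:
        emit(height)
    if buf != 13:
        emit(r)
    else:
        w = w + 39
    w = w + (height >= 7)
    height = w * 65
    if 28 == 3:
        handle(w)
        buf = 4 <= height
    else:
        height = buf + buf
    buf = r * 65
    r = height * 65
    process(height)
    buf = 33 % 65
    buf = height[26] // (w % r)
    r = r - (w != 1)
    return 65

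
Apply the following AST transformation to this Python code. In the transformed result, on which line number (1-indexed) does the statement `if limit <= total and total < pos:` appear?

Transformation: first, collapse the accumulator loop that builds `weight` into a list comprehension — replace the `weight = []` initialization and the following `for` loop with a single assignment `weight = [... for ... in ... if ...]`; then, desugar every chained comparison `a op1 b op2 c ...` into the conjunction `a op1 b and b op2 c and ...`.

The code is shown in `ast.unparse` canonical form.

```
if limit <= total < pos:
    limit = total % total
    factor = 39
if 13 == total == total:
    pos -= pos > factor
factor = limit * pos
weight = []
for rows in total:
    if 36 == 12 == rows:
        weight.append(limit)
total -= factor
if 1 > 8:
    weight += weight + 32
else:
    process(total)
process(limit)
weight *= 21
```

Transformed code:
if limit <= total and total < pos:
    limit = total % total
    factor = 39
if 13 == total and total == total:
    pos -= pos > factor
factor = limit * pos
weight = [limit for rows in total if 36 == 12 and 12 == rows]
total -= factor
if 1 > 8:
    weight += weight + 32
else:
    process(total)
process(limit)
weight *= 21

1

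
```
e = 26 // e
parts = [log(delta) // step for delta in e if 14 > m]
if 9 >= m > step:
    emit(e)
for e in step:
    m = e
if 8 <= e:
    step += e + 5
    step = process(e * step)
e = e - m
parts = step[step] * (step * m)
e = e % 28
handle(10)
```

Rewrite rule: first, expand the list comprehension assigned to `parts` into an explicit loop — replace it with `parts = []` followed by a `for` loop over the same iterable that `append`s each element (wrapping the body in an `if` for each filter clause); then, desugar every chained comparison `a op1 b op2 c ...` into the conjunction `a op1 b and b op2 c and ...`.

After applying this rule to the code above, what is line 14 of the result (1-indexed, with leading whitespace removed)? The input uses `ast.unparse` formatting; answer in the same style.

Transformed code:
e = 26 // e
parts = []
for delta in e:
    if 14 > m:
        parts.append(log(delta) // step)
if 9 >= m and m > step:
    emit(e)
for e in step:
    m = e
if 8 <= e:
    step += e + 5
    step = process(e * step)
e = e - m
parts = step[step] * (step * m)
e = e % 28
handle(10)

parts = step[step] * (step * m)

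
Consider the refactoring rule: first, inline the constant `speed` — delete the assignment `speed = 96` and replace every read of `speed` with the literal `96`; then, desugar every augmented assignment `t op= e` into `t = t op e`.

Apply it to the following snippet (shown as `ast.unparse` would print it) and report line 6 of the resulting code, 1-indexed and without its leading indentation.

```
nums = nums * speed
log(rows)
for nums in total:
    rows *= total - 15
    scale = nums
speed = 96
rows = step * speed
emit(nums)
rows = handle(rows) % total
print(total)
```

rows = step * 96

Transformed code:
nums = nums * 96
log(rows)
for nums in total:
    rows = rows * (total - 15)
    scale = nums
rows = step * 96
emit(nums)
rows = handle(rows) % total
print(total)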